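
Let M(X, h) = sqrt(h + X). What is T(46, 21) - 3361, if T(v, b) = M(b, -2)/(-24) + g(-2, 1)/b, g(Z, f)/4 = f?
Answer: -70577/21 - sqrt(19)/24 ≈ -3361.0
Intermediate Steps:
g(Z, f) = 4*f
M(X, h) = sqrt(X + h)
T(v, b) = 4/b - sqrt(-2 + b)/24 (T(v, b) = sqrt(b - 2)/(-24) + (4*1)/b = sqrt(-2 + b)*(-1/24) + 4/b = -sqrt(-2 + b)/24 + 4/b = 4/b - sqrt(-2 + b)/24)
T(46, 21) - 3361 = (4/21 - sqrt(-2 + 21)/24) - 3361 = (4*(1/21) - sqrt(19)/24) - 3361 = (4/21 - sqrt(19)/24) - 3361 = -70577/21 - sqrt(19)/24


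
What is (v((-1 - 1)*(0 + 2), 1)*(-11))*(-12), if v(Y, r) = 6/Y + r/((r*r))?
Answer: -66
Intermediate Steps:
v(Y, r) = 1/r + 6/Y (v(Y, r) = 6/Y + r/(r²) = 6/Y + r/r² = 6/Y + 1/r = 1/r + 6/Y)
(v((-1 - 1)*(0 + 2), 1)*(-11))*(-12) = ((1/1 + 6/(((-1 - 1)*(0 + 2))))*(-11))*(-12) = ((1 + 6/((-2*2)))*(-11))*(-12) = ((1 + 6/(-4))*(-11))*(-12) = ((1 + 6*(-¼))*(-11))*(-12) = ((1 - 3/2)*(-11))*(-12) = -½*(-11)*(-12) = (11/2)*(-12) = -66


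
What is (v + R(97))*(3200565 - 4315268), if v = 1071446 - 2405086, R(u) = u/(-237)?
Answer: 352327272740231/237 ≈ 1.4866e+12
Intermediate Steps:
R(u) = -u/237 (R(u) = u*(-1/237) = -u/237)
v = -1333640
(v + R(97))*(3200565 - 4315268) = (-1333640 - 1/237*97)*(3200565 - 4315268) = (-1333640 - 97/237)*(-1114703) = -316072777/237*(-1114703) = 352327272740231/237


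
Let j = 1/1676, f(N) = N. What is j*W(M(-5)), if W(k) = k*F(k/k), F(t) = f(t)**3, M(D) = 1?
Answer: 1/1676 ≈ 0.00059666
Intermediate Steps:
F(t) = t**3
W(k) = k (W(k) = k*(k/k)**3 = k*1**3 = k*1 = k)
j = 1/1676 ≈ 0.00059666
j*W(M(-5)) = (1/1676)*1 = 1/1676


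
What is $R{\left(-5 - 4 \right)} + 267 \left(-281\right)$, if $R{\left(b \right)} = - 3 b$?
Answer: $-75000$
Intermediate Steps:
$R{\left(-5 - 4 \right)} + 267 \left(-281\right) = - 3 \left(-5 - 4\right) + 267 \left(-281\right) = \left(-3\right) \left(-9\right) - 75027 = 27 - 75027 = -75000$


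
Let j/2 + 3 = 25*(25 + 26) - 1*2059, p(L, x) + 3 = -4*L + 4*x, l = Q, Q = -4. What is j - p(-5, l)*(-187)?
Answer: -1387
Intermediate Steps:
l = -4
p(L, x) = -3 - 4*L + 4*x (p(L, x) = -3 + (-4*L + 4*x) = -3 - 4*L + 4*x)
j = -1574 (j = -6 + 2*(25*(25 + 26) - 1*2059) = -6 + 2*(25*51 - 2059) = -6 + 2*(1275 - 2059) = -6 + 2*(-784) = -6 - 1568 = -1574)
j - p(-5, l)*(-187) = -1574 - (-3 - 4*(-5) + 4*(-4))*(-187) = -1574 - (-3 + 20 - 16)*(-187) = -1574 - (-187) = -1574 - 1*(-187) = -1574 + 187 = -1387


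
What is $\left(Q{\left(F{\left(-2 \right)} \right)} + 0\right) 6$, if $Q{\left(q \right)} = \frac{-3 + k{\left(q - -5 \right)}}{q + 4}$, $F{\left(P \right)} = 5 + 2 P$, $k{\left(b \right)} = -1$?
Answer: $- \frac{24}{5} \approx -4.8$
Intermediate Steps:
$Q{\left(q \right)} = - \frac{4}{4 + q}$ ($Q{\left(q \right)} = \frac{-3 - 1}{q + 4} = - \frac{4}{4 + q}$)
$\left(Q{\left(F{\left(-2 \right)} \right)} + 0\right) 6 = \left(- \frac{4}{4 + \left(5 + 2 \left(-2\right)\right)} + 0\right) 6 = \left(- \frac{4}{4 + \left(5 - 4\right)} + 0\right) 6 = \left(- \frac{4}{4 + 1} + 0\right) 6 = \left(- \frac{4}{5} + 0\right) 6 = \left(- \frac{4}{5}\right) 6 = - \frac{24}{5}$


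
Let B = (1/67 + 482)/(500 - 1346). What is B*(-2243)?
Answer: 24145895/18894 ≈ 1278.0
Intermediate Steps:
B = -10765/18894 (B = (1/67 + 482)/(-846) = (32295/67)*(-1/846) = -10765/18894 ≈ -0.56976)
B*(-2243) = -10765/18894*(-2243) = 24145895/18894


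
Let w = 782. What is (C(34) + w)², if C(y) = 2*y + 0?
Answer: 722500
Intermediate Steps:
C(y) = 2*y
(C(34) + w)² = (2*34 + 782)² = (68 + 782)² = 850² = 722500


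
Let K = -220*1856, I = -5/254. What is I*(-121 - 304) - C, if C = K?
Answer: 103715405/254 ≈ 4.0833e+5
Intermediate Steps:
I = -5/254 (I = -5*1/254 = -5/254 ≈ -0.019685)
K = -408320
C = -408320
I*(-121 - 304) - C = -5*(-121 - 304)/254 - 1*(-408320) = -5/254*(-425) + 408320 = 2125/254 + 408320 = 103715405/254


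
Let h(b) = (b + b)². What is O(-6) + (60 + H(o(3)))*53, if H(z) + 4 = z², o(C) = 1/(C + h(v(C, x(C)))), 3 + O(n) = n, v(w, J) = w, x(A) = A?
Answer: 4500692/1521 ≈ 2959.0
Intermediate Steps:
O(n) = -3 + n
h(b) = 4*b² (h(b) = (2*b)² = 4*b²)
o(C) = 1/(C + 4*C²)
H(z) = -4 + z²
O(-6) + (60 + H(o(3)))*53 = (-3 - 6) + (60 + (-4 + (1/(3*(1 + 4*3)))²))*53 = -9 + (60 + (-4 + (1/(3*(1 + 12)))²))*53 = -9 + (60 + (-4 + ((⅓)/13)²))*53 = -9 + (60 + (-4 + ((⅓)*(1/13))²))*53 = -9 + (60 + (-4 + (1/39)²))*53 = -9 + (60 + (-4 + 1/1521))*53 = -9 + (60 - 6083/1521)*53 = -9 + (85177/1521)*53 = -9 + 4514381/1521 = 4500692/1521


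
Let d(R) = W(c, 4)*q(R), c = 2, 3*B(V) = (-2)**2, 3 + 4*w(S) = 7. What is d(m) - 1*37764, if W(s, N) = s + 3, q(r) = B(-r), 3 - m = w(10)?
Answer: -113272/3 ≈ -37757.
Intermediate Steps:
w(S) = 1 (w(S) = -3/4 + (1/4)*7 = -3/4 + 7/4 = 1)
m = 2 (m = 3 - 1*1 = 3 - 1 = 2)
B(V) = 4/3 (B(V) = (1/3)*(-2)**2 = (1/3)*4 = 4/3)
q(r) = 4/3
W(s, N) = 3 + s
d(R) = 20/3 (d(R) = (3 + 2)*(4/3) = 5*(4/3) = 20/3)
d(m) - 1*37764 = 20/3 - 1*37764 = 20/3 - 37764 = -113272/3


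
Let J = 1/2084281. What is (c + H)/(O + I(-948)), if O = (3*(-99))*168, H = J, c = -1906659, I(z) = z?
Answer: 1987006563589/52986591582 ≈ 37.500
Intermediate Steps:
J = 1/2084281 ≈ 4.7978e-7
H = 1/2084281 ≈ 4.7978e-7
O = -49896 (O = -297*168 = -49896)
(c + H)/(O + I(-948)) = (-1906659 + 1/2084281)/(-49896 - 948) = -3974013127178/2084281/(-50844) = -3974013127178/2084281*(-1/50844) = 1987006563589/52986591582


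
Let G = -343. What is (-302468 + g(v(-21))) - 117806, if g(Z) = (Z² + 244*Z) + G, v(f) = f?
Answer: -425300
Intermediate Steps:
g(Z) = -343 + Z² + 244*Z (g(Z) = (Z² + 244*Z) - 343 = -343 + Z² + 244*Z)
(-302468 + g(v(-21))) - 117806 = (-302468 + (-343 + (-21)² + 244*(-21))) - 117806 = (-302468 + (-343 + 441 - 5124)) - 117806 = (-302468 - 5026) - 117806 = -307494 - 117806 = -425300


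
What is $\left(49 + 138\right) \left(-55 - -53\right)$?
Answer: $-374$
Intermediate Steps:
$\left(49 + 138\right) \left(-55 - -53\right) = 187 \left(-55 + 53\right) = 187 \left(-2\right) = -374$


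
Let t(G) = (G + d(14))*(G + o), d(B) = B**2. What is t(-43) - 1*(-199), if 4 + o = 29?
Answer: -2555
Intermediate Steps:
o = 25 (o = -4 + 29 = 25)
t(G) = (25 + G)*(196 + G) (t(G) = (G + 14**2)*(G + 25) = (G + 196)*(25 + G) = (196 + G)*(25 + G) = (25 + G)*(196 + G))
t(-43) - 1*(-199) = (4900 + (-43)**2 + 221*(-43)) - 1*(-199) = (4900 + 1849 - 9503) + 199 = -2754 + 199 = -2555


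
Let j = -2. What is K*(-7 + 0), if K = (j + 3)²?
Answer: -7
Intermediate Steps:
K = 1 (K = (-2 + 3)² = 1² = 1)
K*(-7 + 0) = 1*(-7 + 0) = 1*(-7) = -7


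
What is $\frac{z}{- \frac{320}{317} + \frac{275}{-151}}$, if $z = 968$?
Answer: $- \frac{46335256}{135495} \approx -341.97$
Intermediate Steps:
$\frac{z}{- \frac{320}{317} + \frac{275}{-151}} = \frac{968}{- \frac{320}{317} + \frac{275}{-151}} = \frac{968}{\left(-320\right) \frac{1}{317} + 275 \left(- \frac{1}{151}\right)} = \frac{968}{- \frac{320}{317} - \frac{275}{151}} = \frac{968}{- \frac{135495}{47867}} = 968 \left(- \frac{47867}{135495}\right) = - \frac{46335256}{135495}$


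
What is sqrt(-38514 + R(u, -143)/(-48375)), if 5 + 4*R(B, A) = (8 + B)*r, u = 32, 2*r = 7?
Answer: I*sqrt(7121238729)/430 ≈ 196.25*I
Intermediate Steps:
r = 7/2 (r = (1/2)*7 = 7/2 ≈ 3.5000)
R(B, A) = 23/4 + 7*B/8 (R(B, A) = -5/4 + ((8 + B)*(7/2))/4 = -5/4 + (28 + 7*B/2)/4 = -5/4 + (7 + 7*B/8) = 23/4 + 7*B/8)
sqrt(-38514 + R(u, -143)/(-48375)) = sqrt(-38514 + (23/4 + (7/8)*32)/(-48375)) = sqrt(-38514 + (23/4 + 28)*(-1/48375)) = sqrt(-38514 + (135/4)*(-1/48375)) = sqrt(-38514 - 3/4300) = sqrt(-165610203/4300) = I*sqrt(7121238729)/430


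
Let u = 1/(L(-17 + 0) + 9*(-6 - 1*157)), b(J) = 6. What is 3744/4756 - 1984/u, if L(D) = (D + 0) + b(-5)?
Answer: 3486567464/1189 ≈ 2.9324e+6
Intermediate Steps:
L(D) = 6 + D (L(D) = (D + 0) + 6 = D + 6 = 6 + D)
u = -1/1478 (u = 1/((6 + (-17 + 0)) + 9*(-6 - 1*157)) = 1/((6 - 17) + 9*(-6 - 157)) = 1/(-11 + 9*(-163)) = 1/(-11 - 1467) = 1/(-1478) = -1/1478 ≈ -0.00067659)
3744/4756 - 1984/u = 3744/4756 - 1984/(-1/1478) = 3744*(1/4756) - 1984*(-1478) = 936/1189 + 2932352 = 3486567464/1189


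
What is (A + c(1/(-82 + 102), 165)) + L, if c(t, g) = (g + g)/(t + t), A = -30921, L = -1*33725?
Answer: -61346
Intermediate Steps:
L = -33725
c(t, g) = g/t (c(t, g) = (2*g)/((2*t)) = (2*g)*(1/(2*t)) = g/t)
(A + c(1/(-82 + 102), 165)) + L = (-30921 + 165/(1/(-82 + 102))) - 33725 = (-30921 + 165/(1/20)) - 33725 = (-30921 + 165*20) - 33725 = (-30921 + 3300) - 33725 = -27621 - 33725 = -61346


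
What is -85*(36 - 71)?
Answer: 2975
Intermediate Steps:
-85*(36 - 71) = -85*(-35) = 2975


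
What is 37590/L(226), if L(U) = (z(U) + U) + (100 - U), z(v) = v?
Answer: 18795/163 ≈ 115.31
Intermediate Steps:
L(U) = 100 + U (L(U) = (U + U) + (100 - U) = 2*U + (100 - U) = 100 + U)
37590/L(226) = 37590/(100 + 226) = 37590/326 = 37590*(1/326) = 18795/163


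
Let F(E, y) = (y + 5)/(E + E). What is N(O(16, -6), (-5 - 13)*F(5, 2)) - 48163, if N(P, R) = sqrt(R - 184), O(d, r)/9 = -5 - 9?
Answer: -48163 + I*sqrt(4915)/5 ≈ -48163.0 + 14.021*I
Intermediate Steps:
F(E, y) = (5 + y)/(2*E) (F(E, y) = (5 + y)/((2*E)) = (5 + y)*(1/(2*E)) = (5 + y)/(2*E))
O(d, r) = -126 (O(d, r) = 9*(-5 - 9) = 9*(-14) = -126)
N(P, R) = sqrt(-184 + R)
N(O(16, -6), (-5 - 13)*F(5, 2)) - 48163 = sqrt(-184 + (-5 - 13)*((1/2)*(5 + 2)/5)) - 48163 = sqrt(-184 - 9*7/5) - 48163 = sqrt(-184 - 18*7/10) - 48163 = sqrt(-184 - 63/5) - 48163 = sqrt(-983/5) - 48163 = I*sqrt(4915)/5 - 48163 = -48163 + I*sqrt(4915)/5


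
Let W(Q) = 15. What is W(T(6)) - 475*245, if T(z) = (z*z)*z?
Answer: -116360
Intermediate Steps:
T(z) = z³ (T(z) = z²*z = z³)
W(T(6)) - 475*245 = 15 - 475*245 = 15 - 116375 = -116360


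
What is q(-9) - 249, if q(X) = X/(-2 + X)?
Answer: -2730/11 ≈ -248.18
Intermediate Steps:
q(-9) - 249 = -9/(-2 - 9) - 249 = -9/(-11) - 249 = -9*(-1/11) - 249 = 9/11 - 249 = -2730/11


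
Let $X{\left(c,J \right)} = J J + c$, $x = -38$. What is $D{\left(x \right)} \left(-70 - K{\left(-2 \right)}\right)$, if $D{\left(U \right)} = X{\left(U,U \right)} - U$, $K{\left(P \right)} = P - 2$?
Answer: $-95304$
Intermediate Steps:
$X{\left(c,J \right)} = c + J^{2}$ ($X{\left(c,J \right)} = J^{2} + c = c + J^{2}$)
$K{\left(P \right)} = -2 + P$
$D{\left(U \right)} = U^{2}$ ($D{\left(U \right)} = \left(U + U^{2}\right) - U = U^{2}$)
$D{\left(x \right)} \left(-70 - K{\left(-2 \right)}\right) = \left(-38\right)^{2} \left(-70 - \left(-2 - 2\right)\right) = 1444 \left(-70 - -4\right) = 1444 \left(-70 + 4\right) = 1444 \left(-66\right) = -95304$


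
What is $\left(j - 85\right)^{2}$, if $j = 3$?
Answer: $6724$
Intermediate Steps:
$\left(j - 85\right)^{2} = \left(3 - 85\right)^{2} = \left(-82\right)^{2} = 6724$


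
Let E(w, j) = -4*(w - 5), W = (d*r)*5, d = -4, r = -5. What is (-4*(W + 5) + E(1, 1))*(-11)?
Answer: 4444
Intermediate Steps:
W = 100 (W = -4*(-5)*5 = 20*5 = 100)
E(w, j) = 20 - 4*w (E(w, j) = -4*(-5 + w) = 20 - 4*w)
(-4*(W + 5) + E(1, 1))*(-11) = (-4*(100 + 5) + (20 - 4*1))*(-11) = (-4*105 + (20 - 4))*(-11) = (-420 + 16)*(-11) = -404*(-11) = 4444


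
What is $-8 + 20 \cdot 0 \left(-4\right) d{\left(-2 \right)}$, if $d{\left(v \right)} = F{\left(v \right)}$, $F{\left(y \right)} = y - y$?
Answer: $-8$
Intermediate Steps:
$F{\left(y \right)} = 0$
$d{\left(v \right)} = 0$
$-8 + 20 \cdot 0 \left(-4\right) d{\left(-2 \right)} = -8 + 20 \cdot 0 \left(-4\right) 0 = -8 + 20 \cdot 0 \cdot 0 = -8 + 20 \cdot 0 = -8 + 0 = -8$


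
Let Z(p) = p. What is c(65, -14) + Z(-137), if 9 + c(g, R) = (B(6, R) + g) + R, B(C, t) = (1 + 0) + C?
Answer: -88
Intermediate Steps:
B(C, t) = 1 + C
c(g, R) = -2 + R + g (c(g, R) = -9 + (((1 + 6) + g) + R) = -9 + ((7 + g) + R) = -9 + (7 + R + g) = -2 + R + g)
c(65, -14) + Z(-137) = (-2 - 14 + 65) - 137 = 49 - 137 = -88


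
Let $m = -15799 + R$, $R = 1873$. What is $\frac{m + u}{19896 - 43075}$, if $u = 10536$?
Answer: $\frac{3390}{23179} \approx 0.14625$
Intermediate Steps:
$m = -13926$ ($m = -15799 + 1873 = -13926$)
$\frac{m + u}{19896 - 43075} = \frac{-13926 + 10536}{19896 - 43075} = - \frac{3390}{-23179} = \left(-3390\right) \left(- \frac{1}{23179}\right) = \frac{3390}{23179}$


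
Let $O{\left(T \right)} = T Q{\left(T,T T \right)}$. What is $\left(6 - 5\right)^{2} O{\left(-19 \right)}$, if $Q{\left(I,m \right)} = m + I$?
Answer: $-6498$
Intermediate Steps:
$Q{\left(I,m \right)} = I + m$
$O{\left(T \right)} = T \left(T + T^{2}\right)$ ($O{\left(T \right)} = T \left(T + T T\right) = T \left(T + T^{2}\right)$)
$\left(6 - 5\right)^{2} O{\left(-19 \right)} = \left(6 - 5\right)^{2} \left(-19\right)^{2} \left(1 - 19\right) = 1^{2} \cdot 361 \left(-18\right) = 1 \left(-6498\right) = -6498$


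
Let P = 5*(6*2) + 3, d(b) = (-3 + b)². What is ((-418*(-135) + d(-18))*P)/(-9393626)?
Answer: -3582873/9393626 ≈ -0.38142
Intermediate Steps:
P = 63 (P = 5*12 + 3 = 60 + 3 = 63)
((-418*(-135) + d(-18))*P)/(-9393626) = ((-418*(-135) + (-3 - 18)²)*63)/(-9393626) = ((56430 + (-21)²)*63)*(-1/9393626) = ((56430 + 441)*63)*(-1/9393626) = (56871*63)*(-1/9393626) = 3582873*(-1/9393626) = -3582873/9393626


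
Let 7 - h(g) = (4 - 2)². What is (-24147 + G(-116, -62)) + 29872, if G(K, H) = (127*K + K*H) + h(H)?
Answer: -1812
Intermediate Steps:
h(g) = 3 (h(g) = 7 - (4 - 2)² = 7 - 1*2² = 7 - 1*4 = 7 - 4 = 3)
G(K, H) = 3 + 127*K + H*K (G(K, H) = (127*K + K*H) + 3 = (127*K + H*K) + 3 = 3 + 127*K + H*K)
(-24147 + G(-116, -62)) + 29872 = (-24147 + (3 + 127*(-116) - 62*(-116))) + 29872 = (-24147 + (3 - 14732 + 7192)) + 29872 = (-24147 - 7537) + 29872 = -31684 + 29872 = -1812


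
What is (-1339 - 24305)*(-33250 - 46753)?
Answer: 2051596932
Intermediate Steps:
(-1339 - 24305)*(-33250 - 46753) = -25644*(-80003) = 2051596932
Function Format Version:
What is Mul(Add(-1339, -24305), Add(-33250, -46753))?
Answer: 2051596932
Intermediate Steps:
Mul(Add(-1339, -24305), Add(-33250, -46753)) = Mul(-25644, -80003) = 2051596932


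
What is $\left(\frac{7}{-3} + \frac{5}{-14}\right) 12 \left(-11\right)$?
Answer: $\frac{2486}{7} \approx 355.14$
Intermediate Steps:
$\left(\frac{7}{-3} + \frac{5}{-14}\right) 12 \left(-11\right) = \left(7 \left(- \frac{1}{3}\right) + 5 \left(- \frac{1}{14}\right)\right) 12 \left(-11\right) = \left(- \frac{7}{3} - \frac{5}{14}\right) 12 \left(-11\right) = \left(- \frac{113}{42}\right) 12 \left(-11\right) = \left(- \frac{226}{7}\right) \left(-11\right) = \frac{2486}{7}$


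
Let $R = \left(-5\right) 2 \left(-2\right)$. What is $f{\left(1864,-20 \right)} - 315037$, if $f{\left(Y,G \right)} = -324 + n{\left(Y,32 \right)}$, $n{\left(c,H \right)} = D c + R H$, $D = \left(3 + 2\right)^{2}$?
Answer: $-268121$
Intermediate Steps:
$D = 25$ ($D = 5^{2} = 25$)
$R = 20$ ($R = \left(-10\right) \left(-2\right) = 20$)
$n{\left(c,H \right)} = 20 H + 25 c$ ($n{\left(c,H \right)} = 25 c + 20 H = 20 H + 25 c$)
$f{\left(Y,G \right)} = 316 + 25 Y$ ($f{\left(Y,G \right)} = -324 + \left(20 \cdot 32 + 25 Y\right) = -324 + \left(640 + 25 Y\right) = 316 + 25 Y$)
$f{\left(1864,-20 \right)} - 315037 = \left(316 + 25 \cdot 1864\right) - 315037 = \left(316 + 46600\right) - 315037 = 46916 - 315037 = -268121$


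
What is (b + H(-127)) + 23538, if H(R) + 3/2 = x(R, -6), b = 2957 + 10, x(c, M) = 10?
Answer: 53027/2 ≈ 26514.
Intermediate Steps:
b = 2967
H(R) = 17/2 (H(R) = -3/2 + 10 = 17/2)
(b + H(-127)) + 23538 = (2967 + 17/2) + 23538 = 5951/2 + 23538 = 53027/2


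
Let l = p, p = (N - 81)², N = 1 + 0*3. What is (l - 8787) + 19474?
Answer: 17087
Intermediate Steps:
N = 1 (N = 1 + 0 = 1)
p = 6400 (p = (1 - 81)² = (-80)² = 6400)
l = 6400
(l - 8787) + 19474 = (6400 - 8787) + 19474 = -2387 + 19474 = 17087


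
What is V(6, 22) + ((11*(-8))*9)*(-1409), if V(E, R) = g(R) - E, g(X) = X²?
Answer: 1116406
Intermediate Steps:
V(E, R) = R² - E
V(6, 22) + ((11*(-8))*9)*(-1409) = (22² - 1*6) + ((11*(-8))*9)*(-1409) = (484 - 6) - 88*9*(-1409) = 478 - 792*(-1409) = 478 + 1115928 = 1116406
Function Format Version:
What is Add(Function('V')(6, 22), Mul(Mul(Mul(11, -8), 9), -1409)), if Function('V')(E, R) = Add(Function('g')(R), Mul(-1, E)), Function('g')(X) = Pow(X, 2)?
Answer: 1116406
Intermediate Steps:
Function('V')(E, R) = Add(Pow(R, 2), Mul(-1, E))
Add(Function('V')(6, 22), Mul(Mul(Mul(11, -8), 9), -1409)) = Add(Add(Pow(22, 2), Mul(-1, 6)), Mul(Mul(Mul(11, -8), 9), -1409)) = Add(Add(484, -6), Mul(Mul(-88, 9), -1409)) = Add(478, Mul(-792, -1409)) = Add(478, 1115928) = 1116406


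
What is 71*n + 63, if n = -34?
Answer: -2351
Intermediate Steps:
71*n + 63 = 71*(-34) + 63 = -2414 + 63 = -2351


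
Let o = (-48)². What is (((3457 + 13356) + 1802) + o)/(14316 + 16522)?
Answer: 20919/30838 ≈ 0.67835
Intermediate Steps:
o = 2304
(((3457 + 13356) + 1802) + o)/(14316 + 16522) = (((3457 + 13356) + 1802) + 2304)/(14316 + 16522) = ((16813 + 1802) + 2304)/30838 = (18615 + 2304)*(1/30838) = 20919*(1/30838) = 20919/30838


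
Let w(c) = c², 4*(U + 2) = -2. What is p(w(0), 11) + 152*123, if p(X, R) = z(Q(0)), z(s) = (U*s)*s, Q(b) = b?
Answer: 18696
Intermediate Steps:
U = -5/2 (U = -2 + (¼)*(-2) = -2 - ½ = -5/2 ≈ -2.5000)
z(s) = -5*s²/2 (z(s) = (-5*s/2)*s = -5*s²/2)
p(X, R) = 0 (p(X, R) = -5/2*0² = -5/2*0 = 0)
p(w(0), 11) + 152*123 = 0 + 152*123 = 0 + 18696 = 18696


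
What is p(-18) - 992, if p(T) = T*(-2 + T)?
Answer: -632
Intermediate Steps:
p(-18) - 992 = -18*(-2 - 18) - 992 = -18*(-20) - 992 = 360 - 992 = -632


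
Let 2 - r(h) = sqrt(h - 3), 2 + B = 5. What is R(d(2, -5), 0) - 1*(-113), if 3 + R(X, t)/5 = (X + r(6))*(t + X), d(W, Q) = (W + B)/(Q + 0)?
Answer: 93 + 5*sqrt(3) ≈ 101.66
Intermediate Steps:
B = 3 (B = -2 + 5 = 3)
d(W, Q) = (3 + W)/Q (d(W, Q) = (W + 3)/(Q + 0) = (3 + W)/Q)
r(h) = 2 - sqrt(-3 + h) (r(h) = 2 - sqrt(h - 3) = 2 - sqrt(-3 + h))
R(X, t) = -15 + 5*(X + t)*(2 + X - sqrt(3)) (R(X, t) = -15 + 5*((X + (2 - sqrt(-3 + 6)))*(t + X)) = -15 + 5*((X + (2 - sqrt(3)))*(X + t)) = -15 + 5*((2 + X - sqrt(3))*(X + t)) = -15 + 5*((X + t)*(2 + X - sqrt(3))) = -15 + 5*(X + t)*(2 + X - sqrt(3)))
R(d(2, -5), 0) - 1*(-113) = (-15 + 5*((3 + 2)/(-5))**2 + 5*((3 + 2)/(-5))*0 + 5*((3 + 2)/(-5))*(2 - sqrt(3)) + 5*0*(2 - sqrt(3))) - 1*(-113) = (-15 + 5*(-1/5*5)**2 + 5*(-1/5*5)*0 + 5*(-1/5*5)*(2 - sqrt(3)) + 0) + 113 = (-15 + 5*(-1)**2 + 5*(-1)*0 + 5*(-1)*(2 - sqrt(3)) + 0) + 113 = (-15 + 5*1 + 0 + (-10 + 5*sqrt(3)) + 0) + 113 = (-15 + 5 + 0 + (-10 + 5*sqrt(3)) + 0) + 113 = (-20 + 5*sqrt(3)) + 113 = 93 + 5*sqrt(3)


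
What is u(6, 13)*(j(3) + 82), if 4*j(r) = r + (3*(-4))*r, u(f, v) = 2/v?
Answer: 295/26 ≈ 11.346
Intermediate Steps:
j(r) = -11*r/4 (j(r) = (r + (3*(-4))*r)/4 = (r - 12*r)/4 = (-11*r)/4 = -11*r/4)
u(6, 13)*(j(3) + 82) = (2/13)*(-11/4*3 + 82) = (2*(1/13))*(-33/4 + 82) = (2/13)*(295/4) = 295/26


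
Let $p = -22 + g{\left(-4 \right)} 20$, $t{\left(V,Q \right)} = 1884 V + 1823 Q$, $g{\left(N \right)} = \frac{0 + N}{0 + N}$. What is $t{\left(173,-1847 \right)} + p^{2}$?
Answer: $-3041145$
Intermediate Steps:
$g{\left(N \right)} = 1$ ($g{\left(N \right)} = \frac{N}{N} = 1$)
$t{\left(V,Q \right)} = 1823 Q + 1884 V$
$p = -2$ ($p = -22 + 1 \cdot 20 = -22 + 20 = -2$)
$t{\left(173,-1847 \right)} + p^{2} = \left(1823 \left(-1847\right) + 1884 \cdot 173\right) + \left(-2\right)^{2} = \left(-3367081 + 325932\right) + 4 = -3041149 + 4 = -3041145$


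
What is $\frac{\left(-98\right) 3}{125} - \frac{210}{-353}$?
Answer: $- \frac{77532}{44125} \approx -1.7571$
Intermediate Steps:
$\frac{\left(-98\right) 3}{125} - \frac{210}{-353} = \left(-294\right) \frac{1}{125} - - \frac{210}{353} = - \frac{294}{125} + \frac{210}{353} = - \frac{77532}{44125}$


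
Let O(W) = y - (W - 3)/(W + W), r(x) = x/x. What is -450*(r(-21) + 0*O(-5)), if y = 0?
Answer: -450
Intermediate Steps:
r(x) = 1
O(W) = -(-3 + W)/(2*W) (O(W) = 0 - (W - 3)/(W + W) = 0 - (-3 + W)/(2*W) = -(-3 + W)/(2*W))
-450*(r(-21) + 0*O(-5)) = -450*(1 + 0*((½)*(3 - 1*(-5))/(-5))) = -450*(1 + 0*((½)*(-⅕)*(3 + 5))) = -450*(1 + 0*((½)*(-⅕)*8)) = -450*(1 + 0*(-⅘)) = -450*(1 + 0) = -450*1 = -450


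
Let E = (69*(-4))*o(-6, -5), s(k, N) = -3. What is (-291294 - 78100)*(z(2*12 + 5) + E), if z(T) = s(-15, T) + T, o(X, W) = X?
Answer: -621320708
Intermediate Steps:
z(T) = -3 + T
E = 1656 (E = (69*(-4))*(-6) = -276*(-6) = 1656)
(-291294 - 78100)*(z(2*12 + 5) + E) = (-291294 - 78100)*((-3 + (2*12 + 5)) + 1656) = -369394*((-3 + (24 + 5)) + 1656) = -369394*((-3 + 29) + 1656) = -369394*(26 + 1656) = -369394*1682 = -621320708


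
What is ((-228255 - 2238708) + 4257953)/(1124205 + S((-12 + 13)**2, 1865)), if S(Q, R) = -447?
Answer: 895495/561879 ≈ 1.5938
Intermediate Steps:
((-228255 - 2238708) + 4257953)/(1124205 + S((-12 + 13)**2, 1865)) = ((-228255 - 2238708) + 4257953)/(1124205 - 447) = (-2466963 + 4257953)/1123758 = 1790990*(1/1123758) = 895495/561879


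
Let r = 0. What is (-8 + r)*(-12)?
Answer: 96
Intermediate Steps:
(-8 + r)*(-12) = (-8 + 0)*(-12) = -8*(-12) = 96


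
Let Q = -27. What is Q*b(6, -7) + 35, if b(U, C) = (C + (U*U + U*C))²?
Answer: -4528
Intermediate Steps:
b(U, C) = (C + U² + C*U)² (b(U, C) = (C + (U² + C*U))² = (C + U² + C*U)²)
Q*b(6, -7) + 35 = -27*(-7 + 6² - 7*6)² + 35 = -27*(-7 + 36 - 42)² + 35 = -27*(-13)² + 35 = -27*169 + 35 = -4563 + 35 = -4528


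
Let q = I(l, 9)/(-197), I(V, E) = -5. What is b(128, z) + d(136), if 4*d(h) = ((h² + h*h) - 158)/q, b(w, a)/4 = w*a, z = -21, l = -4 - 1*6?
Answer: 3520629/10 ≈ 3.5206e+5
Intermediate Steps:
l = -10 (l = -4 - 6 = -10)
b(w, a) = 4*a*w (b(w, a) = 4*(w*a) = 4*(a*w) = 4*a*w)
q = 5/197 (q = -5/(-197) = -5*(-1/197) = 5/197 ≈ 0.025381)
d(h) = -15563/10 + 197*h²/10 (d(h) = (((h² + h*h) - 158)/(5/197))/4 = (((h² + h²) - 158)*(197/5))/4 = ((2*h² - 158)*(197/5))/4 = ((-158 + 2*h²)*(197/5))/4 = (-31126/5 + 394*h²/5)/4 = -15563/10 + 197*h²/10)
b(128, z) + d(136) = 4*(-21)*128 + (-15563/10 + (197/10)*136²) = -10752 + (-15563/10 + (197/10)*18496) = -10752 + (-15563/10 + 1821856/5) = -10752 + 3628149/10 = 3520629/10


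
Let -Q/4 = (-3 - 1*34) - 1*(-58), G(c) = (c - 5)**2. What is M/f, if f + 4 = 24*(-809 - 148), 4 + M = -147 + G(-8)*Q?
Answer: 14347/22972 ≈ 0.62454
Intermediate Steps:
G(c) = (-5 + c)**2
Q = -84 (Q = -4*((-3 - 1*34) - 1*(-58)) = -4*((-3 - 34) + 58) = -4*(-37 + 58) = -4*21 = -84)
M = -14347 (M = -4 + (-147 + (-5 - 8)**2*(-84)) = -4 + (-147 + (-13)**2*(-84)) = -4 + (-147 + 169*(-84)) = -4 + (-147 - 14196) = -4 - 14343 = -14347)
f = -22972 (f = -4 + 24*(-809 - 148) = -4 + 24*(-957) = -4 - 22968 = -22972)
M/f = -14347/(-22972) = -14347*(-1/22972) = 14347/22972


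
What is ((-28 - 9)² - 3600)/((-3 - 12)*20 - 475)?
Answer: 2231/775 ≈ 2.8787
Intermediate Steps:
((-28 - 9)² - 3600)/((-3 - 12)*20 - 475) = ((-37)² - 3600)/(-15*20 - 475) = (1369 - 3600)/(-300 - 475) = -2231/(-775) = -2231*(-1/775) = 2231/775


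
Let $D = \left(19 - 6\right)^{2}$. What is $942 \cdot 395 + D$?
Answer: $372259$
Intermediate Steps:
$D = 169$ ($D = 13^{2} = 169$)
$942 \cdot 395 + D = 942 \cdot 395 + 169 = 372090 + 169 = 372259$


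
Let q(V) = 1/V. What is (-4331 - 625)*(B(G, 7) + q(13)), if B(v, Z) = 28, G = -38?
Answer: -1808940/13 ≈ -1.3915e+5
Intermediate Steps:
(-4331 - 625)*(B(G, 7) + q(13)) = (-4331 - 625)*(28 + 1/13) = -4956*(28 + 1/13) = -4956*365/13 = -1808940/13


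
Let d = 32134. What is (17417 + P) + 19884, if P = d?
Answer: 69435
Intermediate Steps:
P = 32134
(17417 + P) + 19884 = (17417 + 32134) + 19884 = 49551 + 19884 = 69435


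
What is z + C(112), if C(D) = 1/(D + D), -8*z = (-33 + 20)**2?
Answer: -4731/224 ≈ -21.121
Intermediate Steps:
z = -169/8 (z = -(-33 + 20)**2/8 = -1/8*(-13)**2 = -1/8*169 = -169/8 ≈ -21.125)
C(D) = 1/(2*D)
z + C(112) = -169/8 + (1/2)/112 = -169/8 + (1/2)*(1/112) = -169/8 + 1/224 = -4731/224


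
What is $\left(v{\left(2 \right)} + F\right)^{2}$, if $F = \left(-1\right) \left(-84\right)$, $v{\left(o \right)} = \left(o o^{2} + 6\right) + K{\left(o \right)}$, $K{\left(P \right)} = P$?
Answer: $10000$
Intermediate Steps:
$v{\left(o \right)} = 6 + o + o^{3}$ ($v{\left(o \right)} = \left(o o^{2} + 6\right) + o = \left(o^{3} + 6\right) + o = \left(6 + o^{3}\right) + o = 6 + o + o^{3}$)
$F = 84$
$\left(v{\left(2 \right)} + F\right)^{2} = \left(\left(6 + 2 + 2^{3}\right) + 84\right)^{2} = \left(\left(6 + 2 + 8\right) + 84\right)^{2} = \left(16 + 84\right)^{2} = 100^{2} = 10000$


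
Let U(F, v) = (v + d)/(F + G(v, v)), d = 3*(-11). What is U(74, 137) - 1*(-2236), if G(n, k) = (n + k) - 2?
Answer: 386880/173 ≈ 2236.3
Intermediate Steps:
d = -33
G(n, k) = -2 + k + n (G(n, k) = (k + n) - 2 = -2 + k + n)
U(F, v) = (-33 + v)/(-2 + F + 2*v) (U(F, v) = (v - 33)/(F + (-2 + v + v)) = (-33 + v)/(F + (-2 + 2*v)) = (-33 + v)/(-2 + F + 2*v))
U(74, 137) - 1*(-2236) = (-33 + 137)/(-2 + 74 + 2*137) - 1*(-2236) = 104/(-2 + 74 + 274) + 2236 = 104/346 + 2236 = (1/346)*104 + 2236 = 52/173 + 2236 = 386880/173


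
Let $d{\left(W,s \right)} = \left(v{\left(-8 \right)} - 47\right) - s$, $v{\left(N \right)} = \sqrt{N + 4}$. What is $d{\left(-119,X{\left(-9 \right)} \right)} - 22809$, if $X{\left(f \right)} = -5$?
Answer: $-22851 + 2 i \approx -22851.0 + 2.0 i$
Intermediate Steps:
$v{\left(N \right)} = \sqrt{4 + N}$
$d{\left(W,s \right)} = -47 - s + 2 i$ ($d{\left(W,s \right)} = \left(\sqrt{4 - 8} - 47\right) - s = \left(\sqrt{-4} - 47\right) - s = \left(2 i - 47\right) - s = \left(-47 + 2 i\right) - s = -47 - s + 2 i$)
$d{\left(-119,X{\left(-9 \right)} \right)} - 22809 = \left(-47 - -5 + 2 i\right) - 22809 = \left(-47 + 5 + 2 i\right) - 22809 = \left(-42 + 2 i\right) - 22809 = -22851 + 2 i$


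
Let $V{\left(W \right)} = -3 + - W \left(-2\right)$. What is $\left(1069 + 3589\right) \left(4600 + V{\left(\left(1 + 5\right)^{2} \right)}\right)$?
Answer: $21748202$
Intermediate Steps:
$V{\left(W \right)} = -3 + 2 W$
$\left(1069 + 3589\right) \left(4600 + V{\left(\left(1 + 5\right)^{2} \right)}\right) = \left(1069 + 3589\right) \left(4600 - \left(3 - 2 \left(1 + 5\right)^{2}\right)\right) = 4658 \left(4600 - \left(3 - 2 \cdot 6^{2}\right)\right) = 4658 \left(4600 + \left(-3 + 2 \cdot 36\right)\right) = 4658 \left(4600 + \left(-3 + 72\right)\right) = 4658 \left(4600 + 69\right) = 4658 \cdot 4669 = 21748202$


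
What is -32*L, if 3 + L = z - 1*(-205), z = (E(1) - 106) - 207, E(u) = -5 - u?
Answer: 3744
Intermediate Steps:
z = -319 (z = ((-5 - 1*1) - 106) - 207 = ((-5 - 1) - 106) - 207 = (-6 - 106) - 207 = -112 - 207 = -319)
L = -117 (L = -3 + (-319 - 1*(-205)) = -3 + (-319 + 205) = -3 - 114 = -117)
-32*L = -32*(-117) = 3744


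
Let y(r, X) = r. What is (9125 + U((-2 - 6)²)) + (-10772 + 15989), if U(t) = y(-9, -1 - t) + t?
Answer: 14397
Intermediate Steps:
U(t) = -9 + t
(9125 + U((-2 - 6)²)) + (-10772 + 15989) = (9125 + (-9 + (-2 - 6)²)) + (-10772 + 15989) = (9125 + (-9 + (-8)²)) + 5217 = (9125 + (-9 + 64)) + 5217 = (9125 + 55) + 5217 = 9180 + 5217 = 14397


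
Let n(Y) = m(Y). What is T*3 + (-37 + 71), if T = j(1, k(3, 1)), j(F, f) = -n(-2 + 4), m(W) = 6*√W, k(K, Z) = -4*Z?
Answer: 34 - 18*√2 ≈ 8.5442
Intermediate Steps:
n(Y) = 6*√Y
j(F, f) = -6*√2 (j(F, f) = -6*√(-2 + 4) = -6*√2)
T = -6*√2 ≈ -8.4853
T*3 + (-37 + 71) = -6*√2*3 + (-37 + 71) = -18*√2 + 34 = 34 - 18*√2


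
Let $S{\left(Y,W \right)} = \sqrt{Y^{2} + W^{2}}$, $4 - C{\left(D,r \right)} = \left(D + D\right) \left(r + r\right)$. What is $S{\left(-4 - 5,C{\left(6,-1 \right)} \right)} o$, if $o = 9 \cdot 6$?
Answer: $54 \sqrt{865} \approx 1588.2$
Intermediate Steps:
$o = 54$
$C{\left(D,r \right)} = 4 - 4 D r$ ($C{\left(D,r \right)} = 4 - \left(D + D\right) \left(r + r\right) = 4 - 2 D 2 r = 4 - 4 D r$)
$S{\left(Y,W \right)} = \sqrt{W^{2} + Y^{2}}$
$S{\left(-4 - 5,C{\left(6,-1 \right)} \right)} o = \sqrt{\left(4 - 24 \left(-1\right)\right)^{2} + \left(-4 - 5\right)^{2}} \cdot 54 = \sqrt{\left(4 + 24\right)^{2} + \left(-9\right)^{2}} \cdot 54 = \sqrt{28^{2} + 81} \cdot 54 = \sqrt{784 + 81} \cdot 54 = \sqrt{865} \cdot 54 = 54 \sqrt{865}$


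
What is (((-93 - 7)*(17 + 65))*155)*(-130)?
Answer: 165230000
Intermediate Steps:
(((-93 - 7)*(17 + 65))*155)*(-130) = (-100*82*155)*(-130) = -8200*155*(-130) = -1271000*(-130) = 165230000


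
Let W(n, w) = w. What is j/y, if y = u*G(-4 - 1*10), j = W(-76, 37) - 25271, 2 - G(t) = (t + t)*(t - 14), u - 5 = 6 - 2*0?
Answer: 1147/391 ≈ 2.9335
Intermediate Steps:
u = 11 (u = 5 + (6 - 2*0) = 5 + (6 + 0) = 5 + 6 = 11)
G(t) = 2 - 2*t*(-14 + t) (G(t) = 2 - (t + t)*(t - 14) = 2 - 2*t*(-14 + t))
j = -25234 (j = 37 - 25271 = -25234)
y = -8602 (y = 11*(2 - 2*(-4 - 1*10)² + 28*(-4 - 1*10)) = 11*(2 - 2*(-4 - 10)² + 28*(-4 - 10)) = 11*(2 - 2*(-14)² + 28*(-14)) = 11*(2 - 2*196 - 392) = 11*(2 - 392 - 392) = 11*(-782) = -8602)
j/y = -25234/(-8602) = -25234*(-1/8602) = 1147/391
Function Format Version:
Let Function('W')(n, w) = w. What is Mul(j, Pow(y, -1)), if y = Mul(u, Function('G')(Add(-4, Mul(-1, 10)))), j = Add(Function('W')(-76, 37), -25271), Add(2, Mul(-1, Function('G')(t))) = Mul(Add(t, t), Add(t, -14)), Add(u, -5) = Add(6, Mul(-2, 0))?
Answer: Rational(1147, 391) ≈ 2.9335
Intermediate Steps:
u = 11 (u = Add(5, Add(6, Mul(-2, 0))) = Add(5, Add(6, 0)) = Add(5, 6) = 11)
Function('G')(t) = Add(2, Mul(-2, t, Add(-14, t))) (Function('G')(t) = Add(2, Mul(-1, Mul(Add(t, t), Add(t, -14)))) = Add(2, Mul(-1, Mul(Mul(2, t), Add(-14, t)))) = Add(2, Mul(-1, Mul(2, t, Add(-14, t)))) = Add(2, Mul(-2, t, Add(-14, t))))
j = -25234 (j = Add(37, -25271) = -25234)
y = -8602 (y = Mul(11, Add(2, Mul(-2, Pow(Add(-4, Mul(-1, 10)), 2)), Mul(28, Add(-4, Mul(-1, 10))))) = Mul(11, Add(2, Mul(-2, Pow(Add(-4, -10), 2)), Mul(28, Add(-4, -10)))) = Mul(11, Add(2, Mul(-2, Pow(-14, 2)), Mul(28, -14))) = Mul(11, Add(2, Mul(-2, 196), -392)) = Mul(11, Add(2, -392, -392)) = Mul(11, -782) = -8602)
Mul(j, Pow(y, -1)) = Mul(-25234, Pow(-8602, -1)) = Mul(-25234, Rational(-1, 8602)) = Rational(1147, 391)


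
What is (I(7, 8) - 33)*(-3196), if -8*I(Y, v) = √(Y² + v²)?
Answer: 105468 + 799*√113/2 ≈ 1.0971e+5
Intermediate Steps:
I(Y, v) = -√(Y² + v²)/8
(I(7, 8) - 33)*(-3196) = (-√(7² + 8²)/8 - 33)*(-3196) = (-√(49 + 64)/8 - 33)*(-3196) = (-√113/8 - 33)*(-3196) = (-33 - √113/8)*(-3196) = 105468 + 799*√113/2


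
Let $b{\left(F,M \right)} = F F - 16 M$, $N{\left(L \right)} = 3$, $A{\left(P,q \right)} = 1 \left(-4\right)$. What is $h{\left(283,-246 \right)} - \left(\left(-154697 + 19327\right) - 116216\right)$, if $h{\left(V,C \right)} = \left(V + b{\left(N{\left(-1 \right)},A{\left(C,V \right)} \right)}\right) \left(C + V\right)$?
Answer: $264758$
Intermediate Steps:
$A{\left(P,q \right)} = -4$
$b{\left(F,M \right)} = F^{2} - 16 M$
$h{\left(V,C \right)} = \left(73 + V\right) \left(C + V\right)$ ($h{\left(V,C \right)} = \left(V + \left(3^{2} - -64\right)\right) \left(C + V\right) = \left(V + \left(9 + 64\right)\right) \left(C + V\right) = \left(V + 73\right) \left(C + V\right) = \left(73 + V\right) \left(C + V\right)$)
$h{\left(283,-246 \right)} - \left(\left(-154697 + 19327\right) - 116216\right) = \left(283^{2} + 73 \left(-246\right) + 73 \cdot 283 - 69618\right) - \left(\left(-154697 + 19327\right) - 116216\right) = \left(80089 - 17958 + 20659 - 69618\right) - \left(-135370 - 116216\right) = 13172 - -251586 = 13172 + 251586 = 264758$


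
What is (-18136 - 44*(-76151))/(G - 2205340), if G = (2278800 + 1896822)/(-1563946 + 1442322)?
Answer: -202656476496/134113223891 ≈ -1.5111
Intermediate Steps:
G = -2087811/60812 (G = 4175622/(-121624) = 4175622*(-1/121624) = -2087811/60812 ≈ -34.332)
(-18136 - 44*(-76151))/(G - 2205340) = (-18136 - 44*(-76151))/(-2087811/60812 - 2205340) = (-18136 + 3350644)/(-134113223891/60812) = 3332508*(-60812/134113223891) = -202656476496/134113223891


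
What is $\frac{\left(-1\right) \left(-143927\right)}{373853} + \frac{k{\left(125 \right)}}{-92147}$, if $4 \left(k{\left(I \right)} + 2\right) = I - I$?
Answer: $\frac{13263188975}{34449432391} \approx 0.385$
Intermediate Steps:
$k{\left(I \right)} = -2$ ($k{\left(I \right)} = -2 + \frac{I - I}{4} = -2 + \frac{1}{4} \cdot 0 = -2 + 0 = -2$)
$\frac{\left(-1\right) \left(-143927\right)}{373853} + \frac{k{\left(125 \right)}}{-92147} = \frac{\left(-1\right) \left(-143927\right)}{373853} - \frac{2}{-92147} = 143927 \cdot \frac{1}{373853} - - \frac{2}{92147} = \frac{143927}{373853} + \frac{2}{92147} = \frac{13263188975}{34449432391}$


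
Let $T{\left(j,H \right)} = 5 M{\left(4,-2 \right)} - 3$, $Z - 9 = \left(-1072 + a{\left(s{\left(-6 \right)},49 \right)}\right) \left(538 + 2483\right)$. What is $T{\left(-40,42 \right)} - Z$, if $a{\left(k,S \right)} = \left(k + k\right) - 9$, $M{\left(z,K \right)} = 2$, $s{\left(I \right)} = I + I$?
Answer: $3338203$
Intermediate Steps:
$s{\left(I \right)} = 2 I$
$a{\left(k,S \right)} = -9 + 2 k$ ($a{\left(k,S \right)} = 2 k - 9 = -9 + 2 k$)
$Z = -3338196$ ($Z = 9 + \left(-1072 + \left(-9 + 2 \cdot 2 \left(-6\right)\right)\right) \left(538 + 2483\right) = 9 + \left(-1072 + \left(-9 + 2 \left(-12\right)\right)\right) 3021 = 9 + \left(-1072 - 33\right) 3021 = 9 - 3338205 = -3338196$)
$T{\left(j,H \right)} = 7$ ($T{\left(j,H \right)} = 5 \cdot 2 - 3 = 10 - 3 = 7$)
$T{\left(-40,42 \right)} - Z = 7 - -3338196 = 7 + 3338196 = 3338203$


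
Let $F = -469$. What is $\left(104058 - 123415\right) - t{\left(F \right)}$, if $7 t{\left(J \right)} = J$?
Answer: $-19290$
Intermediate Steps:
$t{\left(J \right)} = \frac{J}{7}$
$\left(104058 - 123415\right) - t{\left(F \right)} = \left(104058 - 123415\right) - \frac{1}{7} \left(-469\right) = \left(104058 - 123415\right) - -67 = -19357 + 67 = -19290$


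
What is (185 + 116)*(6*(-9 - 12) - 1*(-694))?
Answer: 170968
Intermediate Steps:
(185 + 116)*(6*(-9 - 12) - 1*(-694)) = 301*(6*(-21) + 694) = 301*(-126 + 694) = 301*568 = 170968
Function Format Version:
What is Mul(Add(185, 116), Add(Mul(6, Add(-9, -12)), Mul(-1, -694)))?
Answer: 170968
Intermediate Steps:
Mul(Add(185, 116), Add(Mul(6, Add(-9, -12)), Mul(-1, -694))) = Mul(301, Add(Mul(6, -21), 694)) = Mul(301, Add(-126, 694)) = Mul(301, 568) = 170968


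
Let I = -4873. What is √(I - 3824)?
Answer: I*√8697 ≈ 93.258*I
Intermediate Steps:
√(I - 3824) = √(-4873 - 3824) = √(-8697) = I*√8697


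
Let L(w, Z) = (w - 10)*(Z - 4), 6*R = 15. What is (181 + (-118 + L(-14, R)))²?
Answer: 9801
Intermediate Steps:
R = 5/2 (R = (⅙)*15 = 5/2 ≈ 2.5000)
L(w, Z) = (-10 + w)*(-4 + Z)
(181 + (-118 + L(-14, R)))² = (181 + (-118 + (40 - 10*5/2 - 4*(-14) + (5/2)*(-14))))² = (181 + (-118 + (40 - 25 + 56 - 35)))² = (181 + (-118 + 36))² = (181 - 82)² = 99² = 9801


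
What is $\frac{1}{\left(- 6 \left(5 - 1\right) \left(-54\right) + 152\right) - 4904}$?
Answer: $- \frac{1}{3456} \approx -0.00028935$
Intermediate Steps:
$\frac{1}{\left(- 6 \left(5 - 1\right) \left(-54\right) + 152\right) - 4904} = \frac{1}{\left(\left(-6\right) 4 \left(-54\right) + 152\right) - 4904} = \frac{1}{\left(\left(-24\right) \left(-54\right) + 152\right) - 4904} = \frac{1}{\left(1296 + 152\right) - 4904} = \frac{1}{1448 - 4904} = \frac{1}{-3456} = - \frac{1}{3456}$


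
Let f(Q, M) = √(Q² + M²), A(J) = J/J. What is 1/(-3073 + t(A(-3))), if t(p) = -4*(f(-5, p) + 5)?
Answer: -3093/9566233 + 4*√26/9566233 ≈ -0.00032119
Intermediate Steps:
A(J) = 1
f(Q, M) = √(M² + Q²)
t(p) = -20 - 4*√(25 + p²) (t(p) = -4*(√(p² + (-5)²) + 5) = -4*(√(p² + 25) + 5) = -4*(√(25 + p²) + 5) = -4*(5 + √(25 + p²)) = -20 - 4*√(25 + p²))
1/(-3073 + t(A(-3))) = 1/(-3073 + (-20 - 4*√(25 + 1²))) = 1/(-3073 + (-20 - 4*√(25 + 1))) = 1/(-3073 + (-20 - 4*√26)) = 1/(-3093 - 4*√26)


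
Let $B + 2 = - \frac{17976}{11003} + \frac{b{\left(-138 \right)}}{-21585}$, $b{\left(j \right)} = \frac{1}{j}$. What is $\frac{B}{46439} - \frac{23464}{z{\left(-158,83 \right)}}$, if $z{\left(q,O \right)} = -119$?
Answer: $\frac{5101864842591396751}{25874623133255970} \approx 197.18$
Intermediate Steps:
$B = - \frac{119095571857}{32774966190}$ ($B = -2 - \left(\frac{17976}{11003} - \frac{1}{\left(-138\right) \left(-21585\right)}\right) = -2 - \frac{53545639477}{32774966190} = - \frac{119095571857}{32774966190} \approx -3.6337$)
$\frac{B}{46439} - \frac{23464}{z{\left(-158,83 \right)}} = - \frac{119095571857}{32774966190 \cdot 46439} - \frac{23464}{-119} = \left(- \frac{119095571857}{32774966190}\right) \frac{1}{46439} - - \frac{3352}{17} = - \frac{119095571857}{1522036654897410} + \frac{3352}{17} = \frac{5101864842591396751}{25874623133255970}$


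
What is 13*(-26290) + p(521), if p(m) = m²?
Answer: -70329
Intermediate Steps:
13*(-26290) + p(521) = 13*(-26290) + 521² = -341770 + 271441 = -70329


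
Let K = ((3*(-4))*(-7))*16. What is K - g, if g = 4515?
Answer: -3171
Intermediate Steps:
K = 1344 (K = -12*(-7)*16 = 84*16 = 1344)
K - g = 1344 - 1*4515 = 1344 - 4515 = -3171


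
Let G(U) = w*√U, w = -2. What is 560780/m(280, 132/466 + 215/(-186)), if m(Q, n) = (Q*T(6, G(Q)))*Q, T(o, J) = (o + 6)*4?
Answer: 28039/188160 ≈ 0.14902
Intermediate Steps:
G(U) = -2*√U
T(o, J) = 24 + 4*o (T(o, J) = (6 + o)*4 = 24 + 4*o)
m(Q, n) = 48*Q² (m(Q, n) = (Q*(24 + 4*6))*Q = (Q*(24 + 24))*Q = (Q*48)*Q = (48*Q)*Q = 48*Q²)
560780/m(280, 132/466 + 215/(-186)) = 560780/((48*280²)) = 560780/((48*78400)) = 560780/3763200 = 560780*(1/3763200) = 28039/188160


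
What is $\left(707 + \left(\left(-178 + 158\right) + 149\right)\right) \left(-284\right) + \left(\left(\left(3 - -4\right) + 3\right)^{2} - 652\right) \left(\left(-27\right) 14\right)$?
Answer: $-28768$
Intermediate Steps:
$\left(707 + \left(\left(-178 + 158\right) + 149\right)\right) \left(-284\right) + \left(\left(\left(3 - -4\right) + 3\right)^{2} - 652\right) \left(\left(-27\right) 14\right) = \left(707 + \left(-20 + 149\right)\right) \left(-284\right) + \left(\left(\left(3 + 4\right) + 3\right)^{2} - 652\right) \left(-378\right) = \left(707 + 129\right) \left(-284\right) + \left(\left(7 + 3\right)^{2} - 652\right) \left(-378\right) = 836 \left(-284\right) + \left(10^{2} - 652\right) \left(-378\right) = -237424 + \left(100 - 652\right) \left(-378\right) = -237424 - -208656 = -237424 + 208656 = -28768$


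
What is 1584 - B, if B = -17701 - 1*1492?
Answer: 20777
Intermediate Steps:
B = -19193 (B = -17701 - 1492 = -19193)
1584 - B = 1584 - 1*(-19193) = 1584 + 19193 = 20777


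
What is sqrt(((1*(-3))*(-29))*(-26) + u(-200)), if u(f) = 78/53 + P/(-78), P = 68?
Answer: I*sqrt(9661807038)/2067 ≈ 47.554*I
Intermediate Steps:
u(f) = 1240/2067 (u(f) = 78/53 + 68/(-78) = 78*(1/53) + 68*(-1/78) = 78/53 - 34/39 = 1240/2067)
sqrt(((1*(-3))*(-29))*(-26) + u(-200)) = sqrt(((1*(-3))*(-29))*(-26) + 1240/2067) = sqrt(-3*(-29)*(-26) + 1240/2067) = sqrt(87*(-26) + 1240/2067) = sqrt(-2262 + 1240/2067) = sqrt(-4674314/2067) = I*sqrt(9661807038)/2067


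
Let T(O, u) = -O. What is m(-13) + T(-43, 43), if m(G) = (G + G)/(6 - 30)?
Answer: 529/12 ≈ 44.083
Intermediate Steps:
m(G) = -G/12 (m(G) = (2*G)/(-24) = (2*G)*(-1/24) = -G/12)
m(-13) + T(-43, 43) = -1/12*(-13) - 1*(-43) = 13/12 + 43 = 529/12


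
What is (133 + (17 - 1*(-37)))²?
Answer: 34969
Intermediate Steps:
(133 + (17 - 1*(-37)))² = (133 + (17 + 37))² = (133 + 54)² = 187² = 34969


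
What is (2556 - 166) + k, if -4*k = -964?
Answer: 2631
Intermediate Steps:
k = 241 (k = -1/4*(-964) = 241)
(2556 - 166) + k = (2556 - 166) + 241 = 2390 + 241 = 2631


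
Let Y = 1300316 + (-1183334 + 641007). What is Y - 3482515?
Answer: -2724526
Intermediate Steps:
Y = 757989 (Y = 1300316 - 542327 = 757989)
Y - 3482515 = 757989 - 3482515 = -2724526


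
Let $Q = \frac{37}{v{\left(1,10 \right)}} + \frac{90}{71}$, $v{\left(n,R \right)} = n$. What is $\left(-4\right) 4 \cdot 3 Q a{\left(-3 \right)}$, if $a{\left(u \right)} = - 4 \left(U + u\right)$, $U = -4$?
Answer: $- \frac{3651648}{71} \approx -51432.0$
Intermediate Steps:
$a{\left(u \right)} = 16 - 4 u$ ($a{\left(u \right)} = - 4 \left(-4 + u\right) = 16 - 4 u$)
$Q = \frac{2717}{71}$ ($Q = \frac{37}{1} + \frac{90}{71} = 37 \cdot 1 + 90 \cdot \frac{1}{71} = 37 + \frac{90}{71} = \frac{2717}{71} \approx 38.268$)
$\left(-4\right) 4 \cdot 3 Q a{\left(-3 \right)} = \left(-4\right) 4 \cdot 3 \cdot \frac{2717}{71} \left(16 - -12\right) = \left(-16\right) 3 \cdot \frac{2717}{71} \left(16 + 12\right) = \left(-48\right) \frac{2717}{71} \cdot 28 = \left(- \frac{130416}{71}\right) 28 = - \frac{3651648}{71}$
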